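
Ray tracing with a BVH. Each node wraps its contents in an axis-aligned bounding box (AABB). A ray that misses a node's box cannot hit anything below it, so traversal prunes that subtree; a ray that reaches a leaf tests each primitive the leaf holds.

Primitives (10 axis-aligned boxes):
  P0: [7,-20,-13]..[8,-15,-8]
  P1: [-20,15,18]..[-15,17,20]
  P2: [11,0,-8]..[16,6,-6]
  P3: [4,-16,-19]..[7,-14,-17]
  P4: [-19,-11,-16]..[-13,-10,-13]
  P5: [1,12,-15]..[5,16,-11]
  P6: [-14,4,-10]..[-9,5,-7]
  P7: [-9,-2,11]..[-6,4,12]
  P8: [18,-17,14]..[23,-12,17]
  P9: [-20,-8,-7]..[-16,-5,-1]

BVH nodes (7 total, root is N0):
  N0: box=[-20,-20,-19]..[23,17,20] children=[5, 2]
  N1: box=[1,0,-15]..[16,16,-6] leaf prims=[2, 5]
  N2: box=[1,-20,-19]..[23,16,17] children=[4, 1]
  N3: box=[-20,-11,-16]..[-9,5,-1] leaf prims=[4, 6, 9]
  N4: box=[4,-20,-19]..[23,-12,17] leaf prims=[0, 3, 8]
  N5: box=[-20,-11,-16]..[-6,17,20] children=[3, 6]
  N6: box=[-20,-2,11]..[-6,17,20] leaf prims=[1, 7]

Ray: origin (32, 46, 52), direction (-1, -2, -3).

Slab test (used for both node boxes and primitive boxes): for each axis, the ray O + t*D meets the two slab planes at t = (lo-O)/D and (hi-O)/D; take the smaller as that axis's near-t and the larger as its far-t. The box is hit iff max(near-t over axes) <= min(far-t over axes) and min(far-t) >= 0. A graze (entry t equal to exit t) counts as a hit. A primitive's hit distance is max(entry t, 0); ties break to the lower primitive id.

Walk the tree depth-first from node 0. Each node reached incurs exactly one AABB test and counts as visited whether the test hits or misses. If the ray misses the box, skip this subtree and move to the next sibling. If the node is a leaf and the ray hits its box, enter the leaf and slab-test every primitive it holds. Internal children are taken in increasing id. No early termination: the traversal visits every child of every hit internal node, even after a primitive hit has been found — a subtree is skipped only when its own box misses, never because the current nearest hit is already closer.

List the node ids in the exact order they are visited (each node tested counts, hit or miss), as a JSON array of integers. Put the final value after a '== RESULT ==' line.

Walk:
N0 x:[9,52] y:[29/2,33] z:[32/3,71/3] -> hit [29/2,71/3], descend [2, 5]
  N2 x:[9,31] y:[15,33] z:[35/3,71/3] -> hit [15,71/3], descend [1, 4]
    N1 x:[16,31] y:[15,23] z:[58/3,67/3] -> hit [58/3,67/3] leaf, test {P2@t=20, P5(miss)}
    N4 x:[9,28] y:[29,33] z:[35/3,71/3] -> miss, prune
  N5 x:[38,52] y:[29/2,57/2] z:[32/3,68/3] -> miss, prune

Visited [0, 2, 1, 4, 5]. Tests: 5 box, 1 leaf. Nearest: P2.

== RESULT ==
[0, 2, 1, 4, 5]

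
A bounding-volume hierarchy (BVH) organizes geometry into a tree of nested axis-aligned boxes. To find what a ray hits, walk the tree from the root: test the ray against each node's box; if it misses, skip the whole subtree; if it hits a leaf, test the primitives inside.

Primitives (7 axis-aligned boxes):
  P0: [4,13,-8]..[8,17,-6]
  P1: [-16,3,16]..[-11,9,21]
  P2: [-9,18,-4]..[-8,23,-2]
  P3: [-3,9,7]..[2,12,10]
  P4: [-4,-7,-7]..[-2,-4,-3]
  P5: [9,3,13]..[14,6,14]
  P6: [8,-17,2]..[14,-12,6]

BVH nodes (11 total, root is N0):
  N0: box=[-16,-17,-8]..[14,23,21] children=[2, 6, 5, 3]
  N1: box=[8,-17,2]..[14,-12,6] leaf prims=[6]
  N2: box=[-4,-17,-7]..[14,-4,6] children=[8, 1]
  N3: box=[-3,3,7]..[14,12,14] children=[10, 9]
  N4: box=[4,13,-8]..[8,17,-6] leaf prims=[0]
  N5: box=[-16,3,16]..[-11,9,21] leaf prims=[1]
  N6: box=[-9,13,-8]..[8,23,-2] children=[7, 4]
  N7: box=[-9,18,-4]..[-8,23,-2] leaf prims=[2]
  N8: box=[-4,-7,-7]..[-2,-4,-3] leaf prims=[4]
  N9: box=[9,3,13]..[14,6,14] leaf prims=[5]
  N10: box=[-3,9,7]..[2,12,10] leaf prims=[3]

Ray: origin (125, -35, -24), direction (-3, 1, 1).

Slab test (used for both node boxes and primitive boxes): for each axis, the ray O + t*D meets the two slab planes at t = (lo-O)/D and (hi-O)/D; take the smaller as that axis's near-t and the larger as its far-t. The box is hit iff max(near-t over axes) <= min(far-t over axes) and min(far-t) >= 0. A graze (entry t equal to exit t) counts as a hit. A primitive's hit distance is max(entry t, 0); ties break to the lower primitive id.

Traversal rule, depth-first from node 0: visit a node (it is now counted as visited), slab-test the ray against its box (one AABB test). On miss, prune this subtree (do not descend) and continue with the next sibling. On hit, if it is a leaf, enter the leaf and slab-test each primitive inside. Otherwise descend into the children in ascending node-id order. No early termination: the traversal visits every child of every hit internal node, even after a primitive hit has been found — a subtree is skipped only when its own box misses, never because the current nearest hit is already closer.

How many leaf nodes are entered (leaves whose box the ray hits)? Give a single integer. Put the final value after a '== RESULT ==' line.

Trace the traversal:
N0 x:[37,47] y:[18,58] z:[16,45] -> hit [37,45], descend [2, 3, 5, 6]
  N2 x:[37,43] y:[18,31] z:[17,30] -> miss, prune
  N3 x:[37,128/3] y:[38,47] z:[31,38] -> hit [38,38], descend [9, 10]
    N9 x:[37,116/3] y:[38,41] z:[37,38] -> hit [38,38] leaf, test {P5@t=38}
    N10 x:[41,128/3] y:[44,47] z:[31,34] -> miss, prune
  N5 x:[136/3,47] y:[38,44] z:[40,45] -> miss, prune
  N6 x:[39,134/3] y:[48,58] z:[16,22] -> miss, prune

Visited [0, 2, 3, 9, 10, 5, 6]. Tests: 7 box, 1 leaf. Nearest: P5.

== RESULT ==
1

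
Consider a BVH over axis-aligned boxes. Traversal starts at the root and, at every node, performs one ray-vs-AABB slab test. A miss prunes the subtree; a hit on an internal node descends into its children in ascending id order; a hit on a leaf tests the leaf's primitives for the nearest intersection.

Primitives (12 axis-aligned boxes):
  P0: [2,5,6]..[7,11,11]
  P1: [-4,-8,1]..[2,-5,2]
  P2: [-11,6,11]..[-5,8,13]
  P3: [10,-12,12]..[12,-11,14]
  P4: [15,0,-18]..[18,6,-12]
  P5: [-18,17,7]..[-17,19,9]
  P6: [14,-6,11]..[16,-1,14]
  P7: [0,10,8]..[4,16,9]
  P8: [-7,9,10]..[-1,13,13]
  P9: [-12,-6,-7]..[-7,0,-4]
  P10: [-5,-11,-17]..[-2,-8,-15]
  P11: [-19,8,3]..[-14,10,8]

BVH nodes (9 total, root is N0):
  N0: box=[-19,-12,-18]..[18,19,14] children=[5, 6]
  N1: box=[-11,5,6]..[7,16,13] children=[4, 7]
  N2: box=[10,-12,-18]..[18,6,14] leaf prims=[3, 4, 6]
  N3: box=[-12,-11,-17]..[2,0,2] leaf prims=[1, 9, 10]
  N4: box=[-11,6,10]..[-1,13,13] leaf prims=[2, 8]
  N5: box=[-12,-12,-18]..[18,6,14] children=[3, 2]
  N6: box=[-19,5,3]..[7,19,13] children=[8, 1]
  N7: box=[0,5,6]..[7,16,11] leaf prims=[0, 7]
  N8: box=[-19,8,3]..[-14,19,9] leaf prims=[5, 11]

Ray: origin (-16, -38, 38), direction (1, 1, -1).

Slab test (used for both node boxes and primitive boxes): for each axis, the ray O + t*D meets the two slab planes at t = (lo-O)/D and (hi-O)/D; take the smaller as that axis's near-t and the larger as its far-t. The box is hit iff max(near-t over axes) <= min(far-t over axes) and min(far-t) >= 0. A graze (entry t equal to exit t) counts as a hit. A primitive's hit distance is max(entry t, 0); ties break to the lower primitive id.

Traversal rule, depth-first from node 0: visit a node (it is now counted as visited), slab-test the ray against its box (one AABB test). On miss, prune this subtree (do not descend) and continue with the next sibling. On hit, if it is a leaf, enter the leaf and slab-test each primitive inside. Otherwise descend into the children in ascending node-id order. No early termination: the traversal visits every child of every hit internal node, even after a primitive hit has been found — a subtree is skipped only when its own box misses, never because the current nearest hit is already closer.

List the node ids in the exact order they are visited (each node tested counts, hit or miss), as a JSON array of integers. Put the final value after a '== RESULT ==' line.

Trace the traversal:
N0 x:[-3,34] y:[26,57] z:[24,56] -> hit [26,34], descend [5, 6]
  N5 x:[4,34] y:[26,44] z:[24,56] -> hit [26,34], descend [2, 3]
    N2 x:[26,34] y:[26,44] z:[24,56] -> hit [26,34] leaf, test {P3@t=26, P4(miss), P6(miss)}
    N3 x:[4,18] y:[27,38] z:[36,55] -> miss, prune
  N6 x:[-3,23] y:[43,57] z:[25,35] -> miss, prune

5 AABB tests over nodes [0, 5, 2, 3, 6]; 1 leaf entered; closest P3.

== RESULT ==
[0, 5, 2, 3, 6]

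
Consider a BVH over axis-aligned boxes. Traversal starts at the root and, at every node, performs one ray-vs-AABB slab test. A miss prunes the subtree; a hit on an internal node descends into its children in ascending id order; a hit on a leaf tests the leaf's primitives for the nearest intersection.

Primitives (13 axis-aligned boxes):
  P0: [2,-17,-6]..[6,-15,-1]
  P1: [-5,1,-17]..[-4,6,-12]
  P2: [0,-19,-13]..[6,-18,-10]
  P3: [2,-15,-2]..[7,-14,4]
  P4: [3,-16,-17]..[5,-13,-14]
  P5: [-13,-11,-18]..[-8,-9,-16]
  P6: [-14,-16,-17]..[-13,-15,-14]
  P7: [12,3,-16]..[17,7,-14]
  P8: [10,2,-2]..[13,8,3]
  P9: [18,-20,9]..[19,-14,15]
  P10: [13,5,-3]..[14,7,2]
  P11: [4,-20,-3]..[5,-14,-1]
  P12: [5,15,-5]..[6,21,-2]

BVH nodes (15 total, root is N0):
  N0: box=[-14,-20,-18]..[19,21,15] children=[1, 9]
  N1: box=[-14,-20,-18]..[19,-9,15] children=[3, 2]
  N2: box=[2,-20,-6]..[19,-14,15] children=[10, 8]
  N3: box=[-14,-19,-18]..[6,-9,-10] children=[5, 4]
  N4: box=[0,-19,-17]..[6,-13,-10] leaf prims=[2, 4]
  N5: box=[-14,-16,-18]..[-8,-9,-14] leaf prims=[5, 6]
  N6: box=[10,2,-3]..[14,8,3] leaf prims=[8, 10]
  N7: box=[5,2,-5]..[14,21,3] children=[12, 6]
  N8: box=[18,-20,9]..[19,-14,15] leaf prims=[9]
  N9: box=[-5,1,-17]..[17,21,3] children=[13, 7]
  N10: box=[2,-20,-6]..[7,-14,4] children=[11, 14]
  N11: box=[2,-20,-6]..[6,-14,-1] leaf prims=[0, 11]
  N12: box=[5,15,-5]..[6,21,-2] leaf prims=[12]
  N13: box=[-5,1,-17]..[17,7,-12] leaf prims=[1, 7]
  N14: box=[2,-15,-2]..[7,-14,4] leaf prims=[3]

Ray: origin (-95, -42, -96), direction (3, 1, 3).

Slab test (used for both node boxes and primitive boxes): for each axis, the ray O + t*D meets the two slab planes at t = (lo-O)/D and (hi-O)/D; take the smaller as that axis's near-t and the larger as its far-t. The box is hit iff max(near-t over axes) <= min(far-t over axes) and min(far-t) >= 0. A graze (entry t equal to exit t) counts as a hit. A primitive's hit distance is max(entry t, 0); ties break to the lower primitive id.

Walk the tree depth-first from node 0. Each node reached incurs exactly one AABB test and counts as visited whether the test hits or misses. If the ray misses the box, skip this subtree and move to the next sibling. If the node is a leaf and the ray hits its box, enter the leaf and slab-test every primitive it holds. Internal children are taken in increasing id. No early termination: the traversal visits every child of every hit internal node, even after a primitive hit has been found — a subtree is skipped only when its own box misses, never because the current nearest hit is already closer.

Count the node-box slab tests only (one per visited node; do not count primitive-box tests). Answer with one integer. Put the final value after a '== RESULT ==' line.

Traverse from the root:
N0 x:[27,38] y:[22,63] z:[26,37] -> hit [27,37], descend [1, 9]
  N1 x:[27,38] y:[22,33] z:[26,37] -> hit [27,33], descend [2, 3]
    N2 x:[97/3,38] y:[22,28] z:[30,37] -> miss, prune
    N3 x:[27,101/3] y:[23,33] z:[26,86/3] -> hit [27,86/3], descend [4, 5]
      N4 x:[95/3,101/3] y:[23,29] z:[79/3,86/3] -> miss, prune
      N5 x:[27,29] y:[26,33] z:[26,82/3] -> hit [27,82/3] leaf, test {P5(miss), P6@t=27}
  N9 x:[30,112/3] y:[43,63] z:[79/3,33] -> miss, prune

order=[0, 1, 2, 3, 4, 5, 9]  |boxes|=7  |leaves|=1  hit=P6

== RESULT ==
7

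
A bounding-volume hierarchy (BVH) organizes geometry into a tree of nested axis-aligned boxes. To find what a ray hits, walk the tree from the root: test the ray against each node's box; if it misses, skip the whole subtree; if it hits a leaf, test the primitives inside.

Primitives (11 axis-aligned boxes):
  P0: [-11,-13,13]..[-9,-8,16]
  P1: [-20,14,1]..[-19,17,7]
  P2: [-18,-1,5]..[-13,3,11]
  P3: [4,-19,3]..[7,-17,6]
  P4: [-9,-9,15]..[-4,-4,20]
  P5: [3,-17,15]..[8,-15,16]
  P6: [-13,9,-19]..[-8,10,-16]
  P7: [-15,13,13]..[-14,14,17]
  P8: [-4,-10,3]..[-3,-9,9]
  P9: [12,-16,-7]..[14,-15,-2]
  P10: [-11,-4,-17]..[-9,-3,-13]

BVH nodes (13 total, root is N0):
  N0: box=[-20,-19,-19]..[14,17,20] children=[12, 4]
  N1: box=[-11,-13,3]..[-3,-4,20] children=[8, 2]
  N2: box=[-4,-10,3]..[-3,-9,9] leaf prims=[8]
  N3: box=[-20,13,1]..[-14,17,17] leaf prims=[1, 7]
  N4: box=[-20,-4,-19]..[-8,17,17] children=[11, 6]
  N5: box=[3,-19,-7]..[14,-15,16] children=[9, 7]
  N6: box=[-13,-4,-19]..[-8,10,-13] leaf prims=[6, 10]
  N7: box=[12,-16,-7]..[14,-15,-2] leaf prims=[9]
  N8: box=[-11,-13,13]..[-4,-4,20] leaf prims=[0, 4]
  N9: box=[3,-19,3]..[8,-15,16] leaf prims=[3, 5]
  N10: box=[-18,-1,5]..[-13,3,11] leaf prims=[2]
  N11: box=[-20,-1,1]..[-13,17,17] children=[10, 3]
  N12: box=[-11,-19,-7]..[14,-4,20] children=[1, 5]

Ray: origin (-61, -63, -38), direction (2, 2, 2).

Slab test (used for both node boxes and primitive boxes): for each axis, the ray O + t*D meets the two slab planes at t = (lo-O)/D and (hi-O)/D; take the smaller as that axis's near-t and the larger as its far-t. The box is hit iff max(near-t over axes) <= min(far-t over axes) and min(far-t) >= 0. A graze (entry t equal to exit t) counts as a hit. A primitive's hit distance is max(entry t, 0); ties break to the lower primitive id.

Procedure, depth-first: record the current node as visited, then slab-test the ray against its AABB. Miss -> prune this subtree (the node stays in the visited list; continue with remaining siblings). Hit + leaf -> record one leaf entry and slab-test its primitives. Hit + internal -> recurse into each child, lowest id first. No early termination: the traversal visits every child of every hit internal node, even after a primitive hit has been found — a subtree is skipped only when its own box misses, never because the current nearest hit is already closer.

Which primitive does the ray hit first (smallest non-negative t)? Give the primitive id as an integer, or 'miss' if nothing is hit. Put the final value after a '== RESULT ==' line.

Walk:
N0 x:[41/2,75/2] y:[22,40] z:[19/2,29] -> hit [22,29], descend [4, 12]
  N4 x:[41/2,53/2] y:[59/2,40] z:[19/2,55/2] -> miss, prune
  N12 x:[25,75/2] y:[22,59/2] z:[31/2,29] -> hit [25,29], descend [1, 5]
    N1 x:[25,29] y:[25,59/2] z:[41/2,29] -> hit [25,29], descend [2, 8]
      N2 x:[57/2,29] y:[53/2,27] z:[41/2,47/2] -> miss, prune
      N8 x:[25,57/2] y:[25,59/2] z:[51/2,29] -> hit [51/2,57/2] leaf, test {P0@t=51/2, P4@t=27}
    N5 x:[32,75/2] y:[22,24] z:[31/2,27] -> miss, prune

Visited [0, 4, 12, 1, 2, 8, 5]. Tests: 7 box, 1 leaf. Nearest: P0.

== RESULT ==
0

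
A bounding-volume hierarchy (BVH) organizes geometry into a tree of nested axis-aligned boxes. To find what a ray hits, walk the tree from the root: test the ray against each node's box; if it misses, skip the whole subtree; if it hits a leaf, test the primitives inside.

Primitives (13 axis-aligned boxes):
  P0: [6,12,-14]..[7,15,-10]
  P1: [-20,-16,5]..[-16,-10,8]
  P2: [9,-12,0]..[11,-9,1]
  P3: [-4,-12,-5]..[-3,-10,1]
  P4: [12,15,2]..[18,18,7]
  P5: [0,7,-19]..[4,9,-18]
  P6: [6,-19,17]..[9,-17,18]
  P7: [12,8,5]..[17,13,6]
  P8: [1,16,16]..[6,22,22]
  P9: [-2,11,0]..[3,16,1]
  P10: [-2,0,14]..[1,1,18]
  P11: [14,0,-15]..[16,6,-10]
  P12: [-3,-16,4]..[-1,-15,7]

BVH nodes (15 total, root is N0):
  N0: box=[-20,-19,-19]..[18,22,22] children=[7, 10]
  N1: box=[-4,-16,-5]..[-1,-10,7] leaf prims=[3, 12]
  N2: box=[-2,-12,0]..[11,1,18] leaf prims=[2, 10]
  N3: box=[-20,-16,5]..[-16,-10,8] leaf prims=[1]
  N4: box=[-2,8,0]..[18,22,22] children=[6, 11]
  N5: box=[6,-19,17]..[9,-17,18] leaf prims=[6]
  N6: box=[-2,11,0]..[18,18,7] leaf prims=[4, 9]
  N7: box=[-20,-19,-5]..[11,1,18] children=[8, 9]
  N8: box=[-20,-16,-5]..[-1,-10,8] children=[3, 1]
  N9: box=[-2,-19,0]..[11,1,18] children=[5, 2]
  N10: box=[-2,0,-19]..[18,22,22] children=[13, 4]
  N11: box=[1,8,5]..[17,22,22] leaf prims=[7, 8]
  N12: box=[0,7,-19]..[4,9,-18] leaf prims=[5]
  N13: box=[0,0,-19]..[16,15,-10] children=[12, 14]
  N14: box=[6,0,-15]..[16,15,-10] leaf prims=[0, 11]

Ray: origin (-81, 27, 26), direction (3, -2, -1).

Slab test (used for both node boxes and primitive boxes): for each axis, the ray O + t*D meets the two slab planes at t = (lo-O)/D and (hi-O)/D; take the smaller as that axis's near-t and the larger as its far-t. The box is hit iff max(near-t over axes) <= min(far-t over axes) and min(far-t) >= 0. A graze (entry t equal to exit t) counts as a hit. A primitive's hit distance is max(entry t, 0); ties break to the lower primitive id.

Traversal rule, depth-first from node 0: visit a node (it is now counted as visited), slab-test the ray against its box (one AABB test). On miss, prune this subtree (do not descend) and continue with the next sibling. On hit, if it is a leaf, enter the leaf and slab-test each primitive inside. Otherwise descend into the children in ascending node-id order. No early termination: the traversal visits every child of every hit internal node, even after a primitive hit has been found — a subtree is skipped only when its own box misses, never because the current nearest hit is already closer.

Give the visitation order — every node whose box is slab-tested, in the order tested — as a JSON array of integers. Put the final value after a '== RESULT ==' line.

Walk:
N0 x:[61/3,33] y:[5/2,23] z:[4,45] -> hit [61/3,23], descend [7, 10]
  N7 x:[61/3,92/3] y:[13,23] z:[8,31] -> hit [61/3,23], descend [8, 9]
    N8 x:[61/3,80/3] y:[37/2,43/2] z:[18,31] -> hit [61/3,43/2], descend [1, 3]
      N1 x:[77/3,80/3] y:[37/2,43/2] z:[19,31] -> miss, prune
      N3 x:[61/3,65/3] y:[37/2,43/2] z:[18,21] -> hit [61/3,21] leaf, test {P1@t=61/3}
    N9 x:[79/3,92/3] y:[13,23] z:[8,26] -> miss, prune
  N10 x:[79/3,33] y:[5/2,27/2] z:[4,45] -> miss, prune

order=[0, 7, 8, 1, 3, 9, 10]  |boxes|=7  |leaves|=1  hit=P1

== RESULT ==
[0, 7, 8, 1, 3, 9, 10]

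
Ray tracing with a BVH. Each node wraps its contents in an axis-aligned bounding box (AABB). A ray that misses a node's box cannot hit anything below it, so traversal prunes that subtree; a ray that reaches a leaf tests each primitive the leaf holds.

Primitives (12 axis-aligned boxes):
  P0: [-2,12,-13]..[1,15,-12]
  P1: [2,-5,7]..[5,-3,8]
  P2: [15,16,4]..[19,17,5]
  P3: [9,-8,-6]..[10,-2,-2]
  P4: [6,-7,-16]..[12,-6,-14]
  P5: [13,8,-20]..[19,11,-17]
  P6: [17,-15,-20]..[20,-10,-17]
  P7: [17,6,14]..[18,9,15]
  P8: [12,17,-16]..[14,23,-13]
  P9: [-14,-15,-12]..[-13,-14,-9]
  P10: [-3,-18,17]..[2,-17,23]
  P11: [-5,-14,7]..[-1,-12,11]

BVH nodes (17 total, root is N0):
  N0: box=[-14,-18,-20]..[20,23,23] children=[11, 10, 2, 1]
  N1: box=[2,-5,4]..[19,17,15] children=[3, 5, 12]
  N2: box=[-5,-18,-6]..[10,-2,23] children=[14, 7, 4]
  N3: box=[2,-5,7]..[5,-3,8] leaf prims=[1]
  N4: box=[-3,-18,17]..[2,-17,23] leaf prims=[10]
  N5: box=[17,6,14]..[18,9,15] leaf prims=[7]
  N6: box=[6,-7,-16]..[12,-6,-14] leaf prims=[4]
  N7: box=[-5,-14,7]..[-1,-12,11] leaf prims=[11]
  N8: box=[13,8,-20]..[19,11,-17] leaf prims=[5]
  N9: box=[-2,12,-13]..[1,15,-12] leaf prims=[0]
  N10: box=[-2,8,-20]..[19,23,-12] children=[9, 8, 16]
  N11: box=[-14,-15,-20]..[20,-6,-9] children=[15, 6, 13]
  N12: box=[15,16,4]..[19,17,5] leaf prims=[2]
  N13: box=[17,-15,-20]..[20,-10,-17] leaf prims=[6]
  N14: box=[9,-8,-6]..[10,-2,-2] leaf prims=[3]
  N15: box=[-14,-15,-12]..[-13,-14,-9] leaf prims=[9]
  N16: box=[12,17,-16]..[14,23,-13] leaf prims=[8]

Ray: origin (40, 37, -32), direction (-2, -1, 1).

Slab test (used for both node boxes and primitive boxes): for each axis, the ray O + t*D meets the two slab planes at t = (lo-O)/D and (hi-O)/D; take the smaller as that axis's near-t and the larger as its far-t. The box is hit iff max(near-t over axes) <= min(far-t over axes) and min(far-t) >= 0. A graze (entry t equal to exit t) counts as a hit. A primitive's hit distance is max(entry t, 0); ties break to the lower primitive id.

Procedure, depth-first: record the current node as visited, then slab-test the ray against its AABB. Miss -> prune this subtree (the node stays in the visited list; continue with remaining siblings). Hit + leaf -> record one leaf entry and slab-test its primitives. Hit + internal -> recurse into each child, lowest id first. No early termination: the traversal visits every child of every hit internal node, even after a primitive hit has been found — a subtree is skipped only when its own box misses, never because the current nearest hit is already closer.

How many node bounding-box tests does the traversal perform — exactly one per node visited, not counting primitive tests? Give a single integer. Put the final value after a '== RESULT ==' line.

Walk:
N0 x:[10,27] y:[14,55] z:[12,55] -> hit [14,27], descend [1, 2, 10, 11]
  N1 x:[21/2,19] y:[20,42] z:[36,47] -> miss, prune
  N2 x:[15,45/2] y:[39,55] z:[26,55] -> miss, prune
  N10 x:[21/2,21] y:[14,29] z:[12,20] -> hit [14,20], descend [8, 9, 16]
    N8 x:[21/2,27/2] y:[26,29] z:[12,15] -> miss, prune
    N9 x:[39/2,21] y:[22,25] z:[19,20] -> miss, prune
    N16 x:[13,14] y:[14,20] z:[16,19] -> miss, prune
  N11 x:[10,27] y:[43,52] z:[12,23] -> miss, prune

Visited [0, 1, 2, 10, 8, 9, 16, 11]. Tests: 8 box, 0 leaf. Nearest: miss.

== RESULT ==
8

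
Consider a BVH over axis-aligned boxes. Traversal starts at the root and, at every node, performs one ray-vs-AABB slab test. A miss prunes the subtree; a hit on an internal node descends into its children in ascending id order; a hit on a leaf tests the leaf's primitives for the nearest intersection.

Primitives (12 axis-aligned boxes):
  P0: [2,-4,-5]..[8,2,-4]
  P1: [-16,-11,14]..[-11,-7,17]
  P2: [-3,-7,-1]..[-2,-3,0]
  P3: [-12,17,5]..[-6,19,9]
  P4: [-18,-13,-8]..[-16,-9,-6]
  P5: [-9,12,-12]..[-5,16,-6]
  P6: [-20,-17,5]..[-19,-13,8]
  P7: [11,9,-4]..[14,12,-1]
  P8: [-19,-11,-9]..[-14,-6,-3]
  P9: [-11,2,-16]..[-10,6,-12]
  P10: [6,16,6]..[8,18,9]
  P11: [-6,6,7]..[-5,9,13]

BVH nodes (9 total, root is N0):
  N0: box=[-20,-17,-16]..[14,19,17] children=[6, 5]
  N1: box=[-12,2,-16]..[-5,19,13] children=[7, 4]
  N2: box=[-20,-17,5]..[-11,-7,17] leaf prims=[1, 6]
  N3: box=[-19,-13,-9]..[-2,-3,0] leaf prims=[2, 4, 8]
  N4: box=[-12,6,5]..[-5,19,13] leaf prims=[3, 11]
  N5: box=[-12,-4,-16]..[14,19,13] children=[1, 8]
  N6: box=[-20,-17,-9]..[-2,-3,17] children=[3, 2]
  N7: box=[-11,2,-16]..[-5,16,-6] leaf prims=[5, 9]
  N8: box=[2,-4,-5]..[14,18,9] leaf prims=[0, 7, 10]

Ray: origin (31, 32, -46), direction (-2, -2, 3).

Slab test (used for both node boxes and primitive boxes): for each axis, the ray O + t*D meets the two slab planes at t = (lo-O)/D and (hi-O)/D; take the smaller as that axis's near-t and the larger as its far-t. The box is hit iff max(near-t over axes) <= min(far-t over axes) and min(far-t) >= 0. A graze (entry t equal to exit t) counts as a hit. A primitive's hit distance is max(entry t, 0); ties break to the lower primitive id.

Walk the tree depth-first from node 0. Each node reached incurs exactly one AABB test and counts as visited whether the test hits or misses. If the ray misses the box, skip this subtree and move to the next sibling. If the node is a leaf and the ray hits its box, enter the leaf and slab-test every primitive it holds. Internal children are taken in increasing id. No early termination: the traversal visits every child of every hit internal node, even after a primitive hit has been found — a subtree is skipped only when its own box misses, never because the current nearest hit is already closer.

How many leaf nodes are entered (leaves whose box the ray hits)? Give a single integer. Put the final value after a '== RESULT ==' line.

Walk:
N0 x:[17/2,51/2] y:[13/2,49/2] z:[10,21] -> hit [10,21], descend [5, 6]
  N5 x:[17/2,43/2] y:[13/2,18] z:[10,59/3] -> hit [10,18], descend [1, 8]
    N1 x:[18,43/2] y:[13/2,15] z:[10,59/3] -> miss, prune
    N8 x:[17/2,29/2] y:[7,18] z:[41/3,55/3] -> hit [41/3,29/2] leaf, test {P0(miss), P7(miss), P10(miss)}
  N6 x:[33/2,51/2] y:[35/2,49/2] z:[37/3,21] -> hit [35/2,21], descend [2, 3]
    N2 x:[21,51/2] y:[39/2,49/2] z:[17,21] -> hit [21,21] leaf, test {P1@t=21, P6(miss)}
    N3 x:[33/2,25] y:[35/2,45/2] z:[37/3,46/3] -> miss, prune

Visited [0, 5, 1, 8, 6, 2, 3]. Tests: 7 box, 2 leaf. Nearest: P1.

== RESULT ==
2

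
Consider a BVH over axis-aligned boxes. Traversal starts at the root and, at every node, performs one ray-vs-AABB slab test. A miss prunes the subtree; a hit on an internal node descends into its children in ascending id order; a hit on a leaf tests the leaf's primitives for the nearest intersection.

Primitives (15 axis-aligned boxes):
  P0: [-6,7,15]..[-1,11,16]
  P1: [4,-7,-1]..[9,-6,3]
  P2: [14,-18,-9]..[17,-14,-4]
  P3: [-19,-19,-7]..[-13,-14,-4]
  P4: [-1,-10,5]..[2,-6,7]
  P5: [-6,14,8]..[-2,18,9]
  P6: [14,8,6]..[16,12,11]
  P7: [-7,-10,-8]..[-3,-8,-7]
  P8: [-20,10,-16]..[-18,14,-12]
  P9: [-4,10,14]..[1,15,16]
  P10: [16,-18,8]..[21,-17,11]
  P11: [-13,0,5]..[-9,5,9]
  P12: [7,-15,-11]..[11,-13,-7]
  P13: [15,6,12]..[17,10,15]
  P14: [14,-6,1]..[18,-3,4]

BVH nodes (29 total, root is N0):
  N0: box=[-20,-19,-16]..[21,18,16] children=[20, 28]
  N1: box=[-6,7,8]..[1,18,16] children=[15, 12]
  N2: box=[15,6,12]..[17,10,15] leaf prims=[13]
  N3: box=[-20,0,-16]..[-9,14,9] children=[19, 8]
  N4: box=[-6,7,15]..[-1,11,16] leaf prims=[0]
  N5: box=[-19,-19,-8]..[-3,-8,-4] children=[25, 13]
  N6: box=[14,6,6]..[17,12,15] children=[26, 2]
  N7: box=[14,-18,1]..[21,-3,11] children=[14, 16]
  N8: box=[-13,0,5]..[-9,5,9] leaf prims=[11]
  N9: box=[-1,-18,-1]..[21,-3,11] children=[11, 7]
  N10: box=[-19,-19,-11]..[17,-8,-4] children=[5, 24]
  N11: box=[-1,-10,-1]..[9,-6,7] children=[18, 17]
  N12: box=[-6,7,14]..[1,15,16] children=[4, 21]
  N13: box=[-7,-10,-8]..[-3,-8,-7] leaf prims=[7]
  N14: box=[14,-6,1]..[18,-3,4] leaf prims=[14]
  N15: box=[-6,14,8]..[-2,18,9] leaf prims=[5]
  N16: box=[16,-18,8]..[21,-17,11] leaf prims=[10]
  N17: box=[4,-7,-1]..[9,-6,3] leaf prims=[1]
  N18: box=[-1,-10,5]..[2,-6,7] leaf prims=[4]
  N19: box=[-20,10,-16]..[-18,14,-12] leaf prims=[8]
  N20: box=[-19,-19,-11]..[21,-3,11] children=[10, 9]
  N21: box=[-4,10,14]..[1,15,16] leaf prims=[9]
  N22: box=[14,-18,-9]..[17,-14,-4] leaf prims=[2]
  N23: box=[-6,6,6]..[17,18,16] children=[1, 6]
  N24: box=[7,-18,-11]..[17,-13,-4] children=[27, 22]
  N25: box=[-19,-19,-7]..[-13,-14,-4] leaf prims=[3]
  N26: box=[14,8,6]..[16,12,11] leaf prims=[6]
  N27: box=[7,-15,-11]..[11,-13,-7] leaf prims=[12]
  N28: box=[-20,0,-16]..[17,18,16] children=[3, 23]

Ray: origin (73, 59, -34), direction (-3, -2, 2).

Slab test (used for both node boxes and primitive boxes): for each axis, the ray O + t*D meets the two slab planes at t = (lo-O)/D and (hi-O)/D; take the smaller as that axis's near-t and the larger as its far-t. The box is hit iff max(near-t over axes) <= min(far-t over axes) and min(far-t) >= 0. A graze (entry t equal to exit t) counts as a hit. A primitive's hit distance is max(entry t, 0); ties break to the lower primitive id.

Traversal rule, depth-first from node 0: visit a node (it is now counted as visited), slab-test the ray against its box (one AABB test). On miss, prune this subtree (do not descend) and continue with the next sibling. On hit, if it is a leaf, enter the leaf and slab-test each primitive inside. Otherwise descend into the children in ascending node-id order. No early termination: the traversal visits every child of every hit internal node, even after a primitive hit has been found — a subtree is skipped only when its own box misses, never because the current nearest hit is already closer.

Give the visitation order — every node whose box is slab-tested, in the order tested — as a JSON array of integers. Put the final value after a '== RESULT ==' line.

Traverse from the root:
N0 x:[52/3,31] y:[41/2,39] z:[9,25] -> hit [41/2,25], descend [20, 28]
  N20 x:[52/3,92/3] y:[31,39] z:[23/2,45/2] -> miss, prune
  N28 x:[56/3,31] y:[41/2,59/2] z:[9,25] -> hit [41/2,25], descend [3, 23]
    N3 x:[82/3,31] y:[45/2,59/2] z:[9,43/2] -> miss, prune
    N23 x:[56/3,79/3] y:[41/2,53/2] z:[20,25] -> hit [41/2,25], descend [1, 6]
      N1 x:[24,79/3] y:[41/2,26] z:[21,25] -> hit [24,25], descend [12, 15]
        N12 x:[24,79/3] y:[22,26] z:[24,25] -> hit [24,25], descend [4, 21]
          N4 x:[74/3,79/3] y:[24,26] z:[49/2,25] -> hit [74/3,25] leaf, test {P0@t=74/3}
          N21 x:[24,77/3] y:[22,49/2] z:[24,25] -> hit [24,49/2] leaf, test {P9@t=24}
        N15 x:[25,79/3] y:[41/2,45/2] z:[21,43/2] -> miss, prune
      N6 x:[56/3,59/3] y:[47/2,53/2] z:[20,49/2] -> miss, prune

11 AABB tests over nodes [0, 20, 28, 3, 23, 1, 12, 4, 21, 15, 6]; 2 leaves entered; closest P9.

== RESULT ==
[0, 20, 28, 3, 23, 1, 12, 4, 21, 15, 6]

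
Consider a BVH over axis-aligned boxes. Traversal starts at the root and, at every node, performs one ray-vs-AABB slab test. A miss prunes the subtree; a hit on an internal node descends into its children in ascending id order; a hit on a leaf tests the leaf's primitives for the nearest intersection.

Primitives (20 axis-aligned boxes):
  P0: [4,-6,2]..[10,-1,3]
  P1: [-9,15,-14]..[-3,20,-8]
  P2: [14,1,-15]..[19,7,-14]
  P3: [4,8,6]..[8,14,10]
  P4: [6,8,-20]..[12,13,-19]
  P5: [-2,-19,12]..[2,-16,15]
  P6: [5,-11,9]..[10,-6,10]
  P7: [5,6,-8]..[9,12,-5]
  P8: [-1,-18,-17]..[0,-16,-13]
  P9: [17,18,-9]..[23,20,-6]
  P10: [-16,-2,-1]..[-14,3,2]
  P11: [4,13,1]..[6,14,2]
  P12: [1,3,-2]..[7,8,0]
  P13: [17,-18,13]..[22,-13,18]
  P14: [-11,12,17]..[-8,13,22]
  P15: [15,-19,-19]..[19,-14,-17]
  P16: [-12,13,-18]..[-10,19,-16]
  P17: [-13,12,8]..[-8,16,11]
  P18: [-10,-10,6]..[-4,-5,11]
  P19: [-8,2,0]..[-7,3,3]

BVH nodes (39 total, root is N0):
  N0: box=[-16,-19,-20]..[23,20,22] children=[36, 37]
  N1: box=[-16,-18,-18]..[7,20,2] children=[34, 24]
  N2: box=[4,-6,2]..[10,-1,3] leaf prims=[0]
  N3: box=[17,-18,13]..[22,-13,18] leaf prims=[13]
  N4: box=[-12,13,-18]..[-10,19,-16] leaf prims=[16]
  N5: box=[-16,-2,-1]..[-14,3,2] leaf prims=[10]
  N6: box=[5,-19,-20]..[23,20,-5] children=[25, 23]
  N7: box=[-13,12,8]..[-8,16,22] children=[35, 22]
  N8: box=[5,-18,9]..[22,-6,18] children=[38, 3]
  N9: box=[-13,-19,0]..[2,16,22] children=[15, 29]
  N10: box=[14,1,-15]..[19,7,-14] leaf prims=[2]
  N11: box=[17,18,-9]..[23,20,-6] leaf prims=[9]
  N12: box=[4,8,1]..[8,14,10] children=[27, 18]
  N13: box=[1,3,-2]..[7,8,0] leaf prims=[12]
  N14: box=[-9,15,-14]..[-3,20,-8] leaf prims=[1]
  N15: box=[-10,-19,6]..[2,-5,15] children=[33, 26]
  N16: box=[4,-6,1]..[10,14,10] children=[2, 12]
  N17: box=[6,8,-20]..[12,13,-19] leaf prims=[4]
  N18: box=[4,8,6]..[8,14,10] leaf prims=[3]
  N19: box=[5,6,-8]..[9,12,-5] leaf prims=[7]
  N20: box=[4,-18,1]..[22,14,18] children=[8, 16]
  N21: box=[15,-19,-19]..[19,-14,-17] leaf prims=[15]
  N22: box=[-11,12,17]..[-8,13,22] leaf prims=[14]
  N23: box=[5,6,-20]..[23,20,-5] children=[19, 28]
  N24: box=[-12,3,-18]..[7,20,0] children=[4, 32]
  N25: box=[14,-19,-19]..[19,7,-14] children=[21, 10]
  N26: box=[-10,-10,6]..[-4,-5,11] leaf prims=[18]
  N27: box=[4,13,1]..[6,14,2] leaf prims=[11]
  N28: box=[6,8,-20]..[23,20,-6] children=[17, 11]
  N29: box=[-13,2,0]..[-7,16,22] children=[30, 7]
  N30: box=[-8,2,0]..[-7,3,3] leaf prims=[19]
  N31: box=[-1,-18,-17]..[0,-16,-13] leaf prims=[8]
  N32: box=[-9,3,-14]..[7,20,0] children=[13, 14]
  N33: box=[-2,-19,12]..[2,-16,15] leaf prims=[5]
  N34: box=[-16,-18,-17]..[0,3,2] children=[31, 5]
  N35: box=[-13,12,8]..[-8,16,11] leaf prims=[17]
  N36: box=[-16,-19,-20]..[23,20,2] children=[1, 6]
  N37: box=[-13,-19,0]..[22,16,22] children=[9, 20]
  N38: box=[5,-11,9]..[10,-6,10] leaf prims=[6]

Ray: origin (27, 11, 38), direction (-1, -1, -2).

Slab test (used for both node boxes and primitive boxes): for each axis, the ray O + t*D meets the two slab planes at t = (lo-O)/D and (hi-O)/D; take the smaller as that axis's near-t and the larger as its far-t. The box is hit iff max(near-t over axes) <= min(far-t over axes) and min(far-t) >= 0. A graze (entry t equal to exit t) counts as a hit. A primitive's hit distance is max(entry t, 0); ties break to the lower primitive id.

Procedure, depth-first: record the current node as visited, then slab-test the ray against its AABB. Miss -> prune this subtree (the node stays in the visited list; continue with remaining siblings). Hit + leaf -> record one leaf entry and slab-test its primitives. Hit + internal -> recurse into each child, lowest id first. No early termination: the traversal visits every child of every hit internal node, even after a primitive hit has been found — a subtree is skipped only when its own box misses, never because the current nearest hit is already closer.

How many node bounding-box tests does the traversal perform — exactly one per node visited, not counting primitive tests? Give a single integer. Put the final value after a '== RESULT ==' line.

Walk:
N0 x:[4,43] y:[-9,30] z:[8,29] -> hit [8,29], descend [36, 37]
  N36 x:[4,43] y:[-9,30] z:[18,29] -> hit [18,29], descend [1, 6]
    N1 x:[20,43] y:[-9,29] z:[18,28] -> hit [20,28], descend [24, 34]
      N24 x:[20,39] y:[-9,8] z:[19,28] -> miss, prune
      N34 x:[27,43] y:[8,29] z:[18,55/2] -> hit [27,55/2], descend [5, 31]
        N5 x:[41,43] y:[8,13] z:[18,39/2] -> miss, prune
        N31 x:[27,28] y:[27,29] z:[51/2,55/2] -> hit [27,55/2] leaf, test {P8@t=27}
    N6 x:[4,22] y:[-9,30] z:[43/2,29] -> hit [43/2,22], descend [23, 25]
      N23 x:[4,22] y:[-9,5] z:[43/2,29] -> miss, prune
      N25 x:[8,13] y:[4,30] z:[26,57/2] -> miss, prune
  N37 x:[5,40] y:[-5,30] z:[8,19] -> hit [8,19], descend [9, 20]
    N9 x:[25,40] y:[-5,30] z:[8,19] -> miss, prune
    N20 x:[5,23] y:[-3,29] z:[10,37/2] -> hit [10,37/2], descend [8, 16]
      N8 x:[5,22] y:[17,29] z:[10,29/2] -> miss, prune
      N16 x:[17,23] y:[-3,17] z:[14,37/2] -> hit [17,17], descend [2, 12]
        N2 x:[17,23] y:[12,17] z:[35/2,18] -> miss, prune
        N12 x:[19,23] y:[-3,3] z:[14,37/2] -> miss, prune

17 AABB tests over nodes [0, 36, 1, 24, 34, 5, 31, 6, 23, 25, 37, 9, 20, 8, 16, 2, 12]; 1 leaf entered; closest P8.

== RESULT ==
17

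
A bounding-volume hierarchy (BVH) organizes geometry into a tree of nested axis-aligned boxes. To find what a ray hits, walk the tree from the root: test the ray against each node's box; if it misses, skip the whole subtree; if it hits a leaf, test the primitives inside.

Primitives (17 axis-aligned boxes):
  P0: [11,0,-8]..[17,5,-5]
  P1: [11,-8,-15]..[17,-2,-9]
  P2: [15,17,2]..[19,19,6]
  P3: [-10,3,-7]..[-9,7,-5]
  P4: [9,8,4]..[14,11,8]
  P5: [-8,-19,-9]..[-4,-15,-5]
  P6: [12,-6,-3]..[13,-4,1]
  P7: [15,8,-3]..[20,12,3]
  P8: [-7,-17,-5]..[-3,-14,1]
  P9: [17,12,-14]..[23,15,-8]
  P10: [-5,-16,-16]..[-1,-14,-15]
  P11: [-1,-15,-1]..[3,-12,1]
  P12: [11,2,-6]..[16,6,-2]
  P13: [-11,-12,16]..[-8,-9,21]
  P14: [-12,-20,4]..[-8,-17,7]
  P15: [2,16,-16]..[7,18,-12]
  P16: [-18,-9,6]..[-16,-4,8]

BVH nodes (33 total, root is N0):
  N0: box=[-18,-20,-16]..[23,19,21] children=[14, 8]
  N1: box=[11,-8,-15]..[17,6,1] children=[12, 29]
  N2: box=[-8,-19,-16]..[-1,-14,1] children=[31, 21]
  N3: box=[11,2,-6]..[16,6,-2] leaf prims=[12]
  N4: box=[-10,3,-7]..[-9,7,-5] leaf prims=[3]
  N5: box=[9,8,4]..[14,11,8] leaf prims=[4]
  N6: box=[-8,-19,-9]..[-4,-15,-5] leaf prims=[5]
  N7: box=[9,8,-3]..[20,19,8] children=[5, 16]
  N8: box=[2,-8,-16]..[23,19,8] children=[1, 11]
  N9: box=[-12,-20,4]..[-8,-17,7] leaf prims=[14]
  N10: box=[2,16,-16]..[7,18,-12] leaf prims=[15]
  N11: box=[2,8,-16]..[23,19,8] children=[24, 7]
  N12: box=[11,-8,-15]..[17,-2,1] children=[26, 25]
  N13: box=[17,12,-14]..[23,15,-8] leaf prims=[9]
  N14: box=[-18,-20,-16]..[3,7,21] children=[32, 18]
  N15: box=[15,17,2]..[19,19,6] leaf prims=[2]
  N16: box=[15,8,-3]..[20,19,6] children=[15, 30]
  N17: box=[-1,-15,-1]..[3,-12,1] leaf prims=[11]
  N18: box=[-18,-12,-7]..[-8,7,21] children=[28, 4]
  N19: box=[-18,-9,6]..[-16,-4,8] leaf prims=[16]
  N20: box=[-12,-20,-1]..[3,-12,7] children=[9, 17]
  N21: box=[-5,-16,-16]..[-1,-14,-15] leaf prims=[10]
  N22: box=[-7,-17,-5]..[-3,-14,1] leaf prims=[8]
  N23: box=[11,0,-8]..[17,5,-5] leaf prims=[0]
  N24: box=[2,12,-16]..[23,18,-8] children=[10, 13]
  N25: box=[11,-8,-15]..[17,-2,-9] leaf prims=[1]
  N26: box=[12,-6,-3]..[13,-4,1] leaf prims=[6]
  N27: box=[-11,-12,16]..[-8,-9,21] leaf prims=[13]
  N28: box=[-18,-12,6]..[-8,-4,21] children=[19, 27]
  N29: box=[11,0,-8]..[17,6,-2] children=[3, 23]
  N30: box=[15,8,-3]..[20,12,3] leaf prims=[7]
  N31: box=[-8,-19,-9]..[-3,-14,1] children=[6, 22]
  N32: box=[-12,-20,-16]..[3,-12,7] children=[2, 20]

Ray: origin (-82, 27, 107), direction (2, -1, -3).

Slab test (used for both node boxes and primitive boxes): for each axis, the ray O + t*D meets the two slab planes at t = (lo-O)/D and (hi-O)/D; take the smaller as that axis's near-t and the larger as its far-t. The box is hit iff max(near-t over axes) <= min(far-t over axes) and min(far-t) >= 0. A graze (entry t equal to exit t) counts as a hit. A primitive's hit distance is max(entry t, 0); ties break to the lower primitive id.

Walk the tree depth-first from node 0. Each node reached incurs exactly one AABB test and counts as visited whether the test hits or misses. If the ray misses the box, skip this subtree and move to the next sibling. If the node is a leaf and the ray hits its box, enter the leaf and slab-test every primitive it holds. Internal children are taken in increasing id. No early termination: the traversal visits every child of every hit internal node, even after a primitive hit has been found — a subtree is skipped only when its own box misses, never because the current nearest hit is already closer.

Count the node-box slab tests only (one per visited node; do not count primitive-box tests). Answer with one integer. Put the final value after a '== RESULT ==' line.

Walk:
N0 x:[32,105/2] y:[8,47] z:[86/3,41] -> hit [32,41], descend [8, 14]
  N8 x:[42,105/2] y:[8,35] z:[33,41] -> miss, prune
  N14 x:[32,85/2] y:[20,47] z:[86/3,41] -> hit [32,41], descend [18, 32]
    N18 x:[32,37] y:[20,39] z:[86/3,38] -> hit [32,37], descend [4, 28]
      N4 x:[36,73/2] y:[20,24] z:[112/3,38] -> miss, prune
      N28 x:[32,37] y:[31,39] z:[86/3,101/3] -> hit [32,101/3], descend [19, 27]
        N19 x:[32,33] y:[31,36] z:[33,101/3] -> hit [33,33] leaf, test {P16@t=33}
        N27 x:[71/2,37] y:[36,39] z:[86/3,91/3] -> miss, prune
    N32 x:[35,85/2] y:[39,47] z:[100/3,41] -> hit [39,41], descend [2, 20]
      N2 x:[37,81/2] y:[41,46] z:[106/3,41] -> miss, prune
      N20 x:[35,85/2] y:[39,47] z:[100/3,36] -> miss, prune

11 AABB tests over nodes [0, 8, 14, 18, 4, 28, 19, 27, 32, 2, 20]; 1 leaf entered; closest P16.

== RESULT ==
11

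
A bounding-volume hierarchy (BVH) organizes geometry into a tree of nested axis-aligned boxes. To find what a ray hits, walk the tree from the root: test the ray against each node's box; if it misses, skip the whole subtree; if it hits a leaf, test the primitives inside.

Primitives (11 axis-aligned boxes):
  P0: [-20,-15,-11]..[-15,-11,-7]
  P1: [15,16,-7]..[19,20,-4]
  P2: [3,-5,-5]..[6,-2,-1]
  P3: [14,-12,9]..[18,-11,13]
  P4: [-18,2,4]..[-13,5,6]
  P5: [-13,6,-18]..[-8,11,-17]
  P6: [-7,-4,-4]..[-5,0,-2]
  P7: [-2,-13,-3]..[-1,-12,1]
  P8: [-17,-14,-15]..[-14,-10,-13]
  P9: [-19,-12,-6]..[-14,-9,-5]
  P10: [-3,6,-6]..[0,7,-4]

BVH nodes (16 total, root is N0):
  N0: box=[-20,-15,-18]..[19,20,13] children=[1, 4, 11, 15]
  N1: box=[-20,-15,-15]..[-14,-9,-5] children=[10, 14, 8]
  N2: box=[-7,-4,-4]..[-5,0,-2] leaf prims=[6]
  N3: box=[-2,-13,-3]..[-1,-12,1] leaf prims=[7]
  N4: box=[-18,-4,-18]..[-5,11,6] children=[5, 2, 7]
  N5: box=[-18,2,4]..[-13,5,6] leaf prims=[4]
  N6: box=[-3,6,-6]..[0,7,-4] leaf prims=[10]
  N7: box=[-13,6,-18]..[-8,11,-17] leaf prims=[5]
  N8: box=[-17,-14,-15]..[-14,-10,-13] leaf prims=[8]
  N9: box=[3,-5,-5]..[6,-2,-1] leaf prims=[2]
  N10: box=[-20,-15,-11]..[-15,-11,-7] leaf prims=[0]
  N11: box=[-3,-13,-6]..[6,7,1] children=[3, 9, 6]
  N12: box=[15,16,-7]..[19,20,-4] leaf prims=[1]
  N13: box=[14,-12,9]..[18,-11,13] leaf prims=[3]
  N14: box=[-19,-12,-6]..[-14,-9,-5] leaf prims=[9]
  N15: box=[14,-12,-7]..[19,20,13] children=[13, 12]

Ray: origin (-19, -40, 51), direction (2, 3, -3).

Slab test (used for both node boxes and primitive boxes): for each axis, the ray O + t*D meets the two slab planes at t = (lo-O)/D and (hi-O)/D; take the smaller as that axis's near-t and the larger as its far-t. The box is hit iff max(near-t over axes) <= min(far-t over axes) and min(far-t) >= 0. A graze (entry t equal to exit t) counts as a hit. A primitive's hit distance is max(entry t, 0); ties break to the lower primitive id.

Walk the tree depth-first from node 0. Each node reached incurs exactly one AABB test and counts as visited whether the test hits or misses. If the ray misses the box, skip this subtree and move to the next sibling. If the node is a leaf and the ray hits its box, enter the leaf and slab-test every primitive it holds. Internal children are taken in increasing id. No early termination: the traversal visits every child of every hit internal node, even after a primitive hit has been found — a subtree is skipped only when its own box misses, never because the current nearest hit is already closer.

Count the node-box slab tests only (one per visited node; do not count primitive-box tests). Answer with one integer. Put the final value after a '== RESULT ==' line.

Walk:
N0 x:[-1/2,19] y:[25/3,20] z:[38/3,23] -> hit [38/3,19], descend [1, 4, 11, 15]
  N1 x:[-1/2,5/2] y:[25/3,31/3] z:[56/3,22] -> miss, prune
  N4 x:[1/2,7] y:[12,17] z:[15,23] -> miss, prune
  N11 x:[8,25/2] y:[9,47/3] z:[50/3,19] -> miss, prune
  N15 x:[33/2,19] y:[28/3,20] z:[38/3,58/3] -> hit [33/2,19], descend [12, 13]
    N12 x:[17,19] y:[56/3,20] z:[55/3,58/3] -> hit [56/3,19] leaf, test {P1@t=56/3}
    N13 x:[33/2,37/2] y:[28/3,29/3] z:[38/3,14] -> miss, prune

7 AABB tests over nodes [0, 1, 4, 11, 15, 12, 13]; 1 leaf entered; closest P1.

== RESULT ==
7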